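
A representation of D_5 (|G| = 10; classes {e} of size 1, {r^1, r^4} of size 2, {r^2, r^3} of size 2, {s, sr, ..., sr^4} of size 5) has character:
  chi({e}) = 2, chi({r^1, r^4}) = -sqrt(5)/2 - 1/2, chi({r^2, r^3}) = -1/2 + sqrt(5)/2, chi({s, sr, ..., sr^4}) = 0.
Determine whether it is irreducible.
Irreducible: <chi, chi> = 1.

Working: <chi, chi> = (1/|G|) sum_C |C| * |chi(C)|^2 = (1/10)[1*|2|^2 + 2*|-sqrt(5)/2 - 1/2|^2 + 2*|-1/2 + sqrt(5)/2|^2 + 5*|0|^2]
  = (1/10)[(4) + (sqrt(5) + 3) + (3 - sqrt(5)) + (0)] = 10/10 = 1.
A character is irreducible iff <chi, chi> = 1, so this representation is irreducible.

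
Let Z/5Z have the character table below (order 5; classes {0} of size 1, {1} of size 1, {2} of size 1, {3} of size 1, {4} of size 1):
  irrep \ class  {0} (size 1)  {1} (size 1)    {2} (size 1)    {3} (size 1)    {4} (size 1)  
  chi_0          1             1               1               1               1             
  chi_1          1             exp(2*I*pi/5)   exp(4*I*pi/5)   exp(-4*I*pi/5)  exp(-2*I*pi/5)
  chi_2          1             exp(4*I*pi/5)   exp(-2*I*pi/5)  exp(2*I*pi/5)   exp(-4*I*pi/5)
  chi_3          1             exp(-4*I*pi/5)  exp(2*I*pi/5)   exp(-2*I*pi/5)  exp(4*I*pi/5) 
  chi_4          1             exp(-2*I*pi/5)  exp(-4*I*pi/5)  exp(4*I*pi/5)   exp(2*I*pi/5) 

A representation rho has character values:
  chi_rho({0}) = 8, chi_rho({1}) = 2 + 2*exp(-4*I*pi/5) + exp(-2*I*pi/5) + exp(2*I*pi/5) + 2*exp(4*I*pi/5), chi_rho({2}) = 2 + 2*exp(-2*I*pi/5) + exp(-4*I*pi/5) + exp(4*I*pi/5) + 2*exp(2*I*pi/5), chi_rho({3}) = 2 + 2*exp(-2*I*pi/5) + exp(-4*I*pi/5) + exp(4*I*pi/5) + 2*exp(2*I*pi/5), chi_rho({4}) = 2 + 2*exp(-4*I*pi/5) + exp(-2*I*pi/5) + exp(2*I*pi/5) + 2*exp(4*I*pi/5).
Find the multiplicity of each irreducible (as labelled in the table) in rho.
Multiplicities: chi_0: 2, chi_1: 1, chi_2: 2, chi_3: 2, chi_4: 1.

Explanation: Use <chi_rho, chi> = (1/|G|) sum_C |C| * chi_rho(C) * conj(chi(C)) with |G| = 5 for each irreducible chi in the table:
  <chi_rho, chi_0> = (1/5)[1*(8)*conj(1) + 1*(2 + 2*exp(-4*I*pi/5) + exp(-2*I*pi/5) + exp(2*I*pi/5) + 2*exp(4*I*pi/5))*conj(1) + 1*(2 + 2*exp(-2*I*pi/5) + exp(-4*I*pi/5) + exp(4*I*pi/5) + 2*exp(2*I*pi/5))*conj(1) + 1*(2 + 2*exp(-2*I*pi/5) + exp(-4*I*pi/5) + exp(4*I*pi/5) + 2*exp(2*I*pi/5))*conj(1) + 1*(2 + 2*exp(-4*I*pi/5) + exp(-2*I*pi/5) + exp(2*I*pi/5) + 2*exp(4*I*pi/5))*conj(1)]
      = (1/5)[(8) + (2 + 2*exp(-4*I*pi/5) + exp(-2*I*pi/5) + exp(2*I*pi/5) + 2*exp(4*I*pi/5)) + (2 + 2*exp(-2*I*pi/5) + exp(-4*I*pi/5) + exp(4*I*pi/5) + 2*exp(2*I*pi/5)) + (2 + 2*exp(-2*I*pi/5) + exp(-4*I*pi/5) + exp(4*I*pi/5) + 2*exp(2*I*pi/5)) + (2 + 2*exp(-4*I*pi/5) + exp(-2*I*pi/5) + exp(2*I*pi/5) + 2*exp(4*I*pi/5))] = 10/5 = 2
  <chi_rho, chi_1> = (1/5)[1*(8)*conj(1) + 1*(2 + 2*exp(-4*I*pi/5) + exp(-2*I*pi/5) + exp(2*I*pi/5) + 2*exp(4*I*pi/5))*conj(exp(2*I*pi/5)) + 1*(2 + 2*exp(-2*I*pi/5) + exp(-4*I*pi/5) + exp(4*I*pi/5) + 2*exp(2*I*pi/5))*conj(exp(4*I*pi/5)) + 1*(2 + 2*exp(-2*I*pi/5) + exp(-4*I*pi/5) + exp(4*I*pi/5) + 2*exp(2*I*pi/5))*conj(exp(-4*I*pi/5)) + 1*(2 + 2*exp(-4*I*pi/5) + exp(-2*I*pi/5) + exp(2*I*pi/5) + 2*exp(4*I*pi/5))*conj(exp(-2*I*pi/5))]
      = (1/5)[(8) + (1 + 2*exp(-2*I*pi/5) + exp(-4*I*pi/5) + 2*exp(4*I*pi/5) + 2*exp(2*I*pi/5)) + (1 + 2*exp(-2*I*pi/5) + 2*exp(-4*I*pi/5) + exp(2*I*pi/5) + 2*exp(4*I*pi/5)) + (1 + 2*exp(-4*I*pi/5) + exp(-2*I*pi/5) + 2*exp(4*I*pi/5) + 2*exp(2*I*pi/5)) + (1 + 2*exp(-2*I*pi/5) + 2*exp(-4*I*pi/5) + exp(4*I*pi/5) + 2*exp(2*I*pi/5))] = 5/5 = 1
  <chi_rho, chi_2> = (1/5)[1*(8)*conj(1) + 1*(2 + 2*exp(-4*I*pi/5) + exp(-2*I*pi/5) + exp(2*I*pi/5) + 2*exp(4*I*pi/5))*conj(exp(4*I*pi/5)) + 1*(2 + 2*exp(-2*I*pi/5) + exp(-4*I*pi/5) + exp(4*I*pi/5) + 2*exp(2*I*pi/5))*conj(exp(-2*I*pi/5)) + 1*(2 + 2*exp(-2*I*pi/5) + exp(-4*I*pi/5) + exp(4*I*pi/5) + 2*exp(2*I*pi/5))*conj(exp(2*I*pi/5)) + 1*(2 + 2*exp(-4*I*pi/5) + exp(-2*I*pi/5) + exp(2*I*pi/5) + 2*exp(4*I*pi/5))*conj(exp(-4*I*pi/5))]
      = (1/5)[(8) + (2 + 2*exp(-4*I*pi/5) + exp(-2*I*pi/5) + exp(4*I*pi/5) + 2*exp(2*I*pi/5)) + (2 + exp(-2*I*pi/5) + exp(-4*I*pi/5) + 2*exp(4*I*pi/5) + 2*exp(2*I*pi/5)) + (2 + 2*exp(-2*I*pi/5) + 2*exp(-4*I*pi/5) + exp(4*I*pi/5) + exp(2*I*pi/5)) + (2 + 2*exp(-2*I*pi/5) + exp(-4*I*pi/5) + exp(2*I*pi/5) + 2*exp(4*I*pi/5))] = 10/5 = 2
  <chi_rho, chi_3> = (1/5)[1*(8)*conj(1) + 1*(2 + 2*exp(-4*I*pi/5) + exp(-2*I*pi/5) + exp(2*I*pi/5) + 2*exp(4*I*pi/5))*conj(exp(-4*I*pi/5)) + 1*(2 + 2*exp(-2*I*pi/5) + exp(-4*I*pi/5) + exp(4*I*pi/5) + 2*exp(2*I*pi/5))*conj(exp(2*I*pi/5)) + 1*(2 + 2*exp(-2*I*pi/5) + exp(-4*I*pi/5) + exp(4*I*pi/5) + 2*exp(2*I*pi/5))*conj(exp(-2*I*pi/5)) + 1*(2 + 2*exp(-4*I*pi/5) + exp(-2*I*pi/5) + exp(2*I*pi/5) + 2*exp(4*I*pi/5))*conj(exp(4*I*pi/5))]
      = (1/5)[(8) + (2 + 2*exp(-2*I*pi/5) + exp(-4*I*pi/5) + exp(2*I*pi/5) + 2*exp(4*I*pi/5)) + (2 + 2*exp(-2*I*pi/5) + 2*exp(-4*I*pi/5) + exp(4*I*pi/5) + exp(2*I*pi/5)) + (2 + exp(-2*I*pi/5) + exp(-4*I*pi/5) + 2*exp(4*I*pi/5) + 2*exp(2*I*pi/5)) + (2 + 2*exp(-4*I*pi/5) + exp(-2*I*pi/5) + exp(4*I*pi/5) + 2*exp(2*I*pi/5))] = 10/5 = 2
  <chi_rho, chi_4> = (1/5)[1*(8)*conj(1) + 1*(2 + 2*exp(-4*I*pi/5) + exp(-2*I*pi/5) + exp(2*I*pi/5) + 2*exp(4*I*pi/5))*conj(exp(-2*I*pi/5)) + 1*(2 + 2*exp(-2*I*pi/5) + exp(-4*I*pi/5) + exp(4*I*pi/5) + 2*exp(2*I*pi/5))*conj(exp(-4*I*pi/5)) + 1*(2 + 2*exp(-2*I*pi/5) + exp(-4*I*pi/5) + exp(4*I*pi/5) + 2*exp(2*I*pi/5))*conj(exp(4*I*pi/5)) + 1*(2 + 2*exp(-4*I*pi/5) + exp(-2*I*pi/5) + exp(2*I*pi/5) + 2*exp(4*I*pi/5))*conj(exp(2*I*pi/5))]
      = (1/5)[(8) + (1 + 2*exp(-2*I*pi/5) + 2*exp(-4*I*pi/5) + exp(4*I*pi/5) + 2*exp(2*I*pi/5)) + (1 + 2*exp(-4*I*pi/5) + exp(-2*I*pi/5) + 2*exp(4*I*pi/5) + 2*exp(2*I*pi/5)) + (1 + 2*exp(-2*I*pi/5) + 2*exp(-4*I*pi/5) + exp(2*I*pi/5) + 2*exp(4*I*pi/5)) + (1 + 2*exp(-2*I*pi/5) + exp(-4*I*pi/5) + 2*exp(4*I*pi/5) + 2*exp(2*I*pi/5))] = 5/5 = 1
(Exp terms are combined using exp(i*s)*conj(exp(i*t)) = exp(i*(s-t)), and sums of them are collapsed using the identity that for every m > 1 the m distinct m-th roots of unity sum to 0, e.g. 1 + exp(2*I*pi/3) + exp(-2*I*pi/3) = 0.)
Dimension check: dim(rho) = sum (mult * dim) = 2*1 + 1*1 + 2*1 + 2*1 + 1*1 = 8 = chi_rho(e) = 8.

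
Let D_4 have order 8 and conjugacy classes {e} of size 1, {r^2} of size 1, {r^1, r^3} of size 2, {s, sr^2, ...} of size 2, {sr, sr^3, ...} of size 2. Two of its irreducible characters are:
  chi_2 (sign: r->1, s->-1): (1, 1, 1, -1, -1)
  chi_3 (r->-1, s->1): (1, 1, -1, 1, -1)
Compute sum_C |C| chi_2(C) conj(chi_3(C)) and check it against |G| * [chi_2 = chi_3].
Sum = 0; so <chi_2, chi_3> = 0 (distinct irreducibles are orthogonal).

Explanation: Compute term by term over conjugacy classes (|C| * chi_2(C) * conj(chi_3(C))):
  1*(1)*conj(1) + 1*(1)*conj(1) + 2*(1)*conj(-1) + 2*(-1)*conj(1) + 2*(-1)*conj(-1)
  = (1) + (1) + (-2) + (-2) + (2)
  = 0.
Dividing by |G| = 8 gives 0/8 = 0, matching the row-orthogonality relation <chi_2, chi_3> = [chi_2 = chi_3].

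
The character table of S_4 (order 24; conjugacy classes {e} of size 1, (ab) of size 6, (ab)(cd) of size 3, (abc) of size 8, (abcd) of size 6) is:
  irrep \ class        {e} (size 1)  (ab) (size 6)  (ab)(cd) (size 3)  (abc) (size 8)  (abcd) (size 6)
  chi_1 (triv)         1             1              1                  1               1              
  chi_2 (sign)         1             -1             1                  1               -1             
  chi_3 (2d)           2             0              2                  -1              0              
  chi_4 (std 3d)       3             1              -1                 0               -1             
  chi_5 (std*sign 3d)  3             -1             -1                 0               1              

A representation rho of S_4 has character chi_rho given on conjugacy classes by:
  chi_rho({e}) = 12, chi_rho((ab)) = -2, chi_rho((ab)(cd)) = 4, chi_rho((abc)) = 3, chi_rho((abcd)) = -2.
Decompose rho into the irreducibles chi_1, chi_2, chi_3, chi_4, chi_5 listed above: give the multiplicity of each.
Multiplicities: chi_1: 1, chi_2: 3, chi_3: 1, chi_4: 1, chi_5: 1.

Reasoning: Use <chi_rho, chi> = (1/|G|) sum_C |C| * chi_rho(C) * conj(chi(C)) with |G| = 24 for each irreducible chi in the table:
  <chi_rho, chi_1> = (1/24)[1*(12)*conj(1) + 6*(-2)*conj(1) + 3*(4)*conj(1) + 8*(3)*conj(1) + 6*(-2)*conj(1)]
      = (1/24)[(12) + (-12) + (12) + (24) + (-12)] = 24/24 = 1
  <chi_rho, chi_2> = (1/24)[1*(12)*conj(1) + 6*(-2)*conj(-1) + 3*(4)*conj(1) + 8*(3)*conj(1) + 6*(-2)*conj(-1)]
      = (1/24)[(12) + (12) + (12) + (24) + (12)] = 72/24 = 3
  <chi_rho, chi_3> = (1/24)[1*(12)*conj(2) + 6*(-2)*conj(0) + 3*(4)*conj(2) + 8*(3)*conj(-1) + 6*(-2)*conj(0)]
      = (1/24)[(24) + (0) + (24) + (-24) + (0)] = 24/24 = 1
  <chi_rho, chi_4> = (1/24)[1*(12)*conj(3) + 6*(-2)*conj(1) + 3*(4)*conj(-1) + 8*(3)*conj(0) + 6*(-2)*conj(-1)]
      = (1/24)[(36) + (-12) + (-12) + (0) + (12)] = 24/24 = 1
  <chi_rho, chi_5> = (1/24)[1*(12)*conj(3) + 6*(-2)*conj(-1) + 3*(4)*conj(-1) + 8*(3)*conj(0) + 6*(-2)*conj(1)]
      = (1/24)[(36) + (12) + (-12) + (0) + (-12)] = 24/24 = 1
Dimension check: dim(rho) = sum (mult * dim) = 1*1 + 3*1 + 1*2 + 1*3 + 1*3 = 12 = chi_rho(e) = 12.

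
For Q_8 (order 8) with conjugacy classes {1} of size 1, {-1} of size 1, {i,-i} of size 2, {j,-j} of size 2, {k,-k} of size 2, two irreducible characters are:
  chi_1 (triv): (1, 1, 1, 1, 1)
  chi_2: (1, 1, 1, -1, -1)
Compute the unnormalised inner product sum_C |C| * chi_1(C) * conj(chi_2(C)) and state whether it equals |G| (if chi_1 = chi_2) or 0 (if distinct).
Sum = 0; so <chi_1, chi_2> = 0 (distinct irreducibles are orthogonal).

Derivation: Compute term by term over conjugacy classes (|C| * chi_1(C) * conj(chi_2(C))):
  1*(1)*conj(1) + 1*(1)*conj(1) + 2*(1)*conj(1) + 2*(1)*conj(-1) + 2*(1)*conj(-1)
  = (1) + (1) + (2) + (-2) + (-2)
  = 0.
Dividing by |G| = 8 gives 0/8 = 0, matching the row-orthogonality relation <chi_1, chi_2> = [chi_1 = chi_2].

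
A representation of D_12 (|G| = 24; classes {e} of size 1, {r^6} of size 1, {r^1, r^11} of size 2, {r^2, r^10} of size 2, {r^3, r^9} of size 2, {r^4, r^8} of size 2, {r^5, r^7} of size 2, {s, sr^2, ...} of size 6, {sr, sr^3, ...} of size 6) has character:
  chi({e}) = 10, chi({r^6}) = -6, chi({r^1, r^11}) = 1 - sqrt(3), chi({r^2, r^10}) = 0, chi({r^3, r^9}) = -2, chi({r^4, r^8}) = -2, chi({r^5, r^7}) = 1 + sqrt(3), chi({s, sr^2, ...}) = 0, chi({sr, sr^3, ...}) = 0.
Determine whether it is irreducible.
Not irreducible (reducible): <chi, chi> = 7 > 1.

Proof sketch: <chi, chi> = (1/|G|) sum_C |C| * |chi(C)|^2 = (1/24)[1*|10|^2 + 1*|-6|^2 + 2*|1 - sqrt(3)|^2 + 2*|0|^2 + 2*|-2|^2 + 2*|-2|^2 + 2*|1 + sqrt(3)|^2 + 6*|0|^2 + 6*|0|^2]
  = (1/24)[(100) + (36) + (8 - 4*sqrt(3)) + (0) + (8) + (8) + (4*sqrt(3) + 8) + (0) + (0)] = 168/24 = 7.
A character is irreducible iff <chi, chi> = 1, so this representation is reducible.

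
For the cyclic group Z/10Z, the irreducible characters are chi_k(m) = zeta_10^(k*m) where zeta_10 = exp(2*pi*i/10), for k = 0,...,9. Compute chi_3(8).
chi_3(8) = zeta_10^24 = exp(4*I*pi/5)

Proof sketch: chi_3(8) = zeta_10^(3*8) = zeta_10^24. Since zeta_10^10 = 1, this equals zeta_10^4 = exp(2*pi*i*4/10) = exp(4*I*pi/5).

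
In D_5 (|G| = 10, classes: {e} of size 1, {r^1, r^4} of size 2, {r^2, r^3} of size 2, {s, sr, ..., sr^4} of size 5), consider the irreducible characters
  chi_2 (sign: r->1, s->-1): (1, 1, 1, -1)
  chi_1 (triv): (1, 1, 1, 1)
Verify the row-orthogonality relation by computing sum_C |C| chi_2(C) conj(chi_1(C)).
Sum = 0; so <chi_2, chi_1> = 0 (distinct irreducibles are orthogonal).

Justification: Compute term by term over conjugacy classes (|C| * chi_2(C) * conj(chi_1(C))):
  1*(1)*conj(1) + 2*(1)*conj(1) + 2*(1)*conj(1) + 5*(-1)*conj(1)
  = (1) + (2) + (2) + (-5)
  = 0.
Dividing by |G| = 10 gives 0/10 = 0, matching the row-orthogonality relation <chi_2, chi_1> = [chi_2 = chi_1].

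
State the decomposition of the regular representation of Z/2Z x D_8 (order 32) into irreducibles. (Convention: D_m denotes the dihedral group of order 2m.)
Each irreducible V_i of dimension d_i appears with multiplicity d_i, i.e. rho_reg = (direct sum over all irreducibles V_i) d_i V_i. The irreducible dimensions for Z/2Z x D_8 are 1, 1, 1, 1, 1, 1, 1, 1, 2, 2, 2, 2, 2, 2: 8 irreducibles of dimension 1, each with multiplicity 1; 6 irreducibles of dimension 2, each with multiplicity 2. Total dimension 8*1*1 + 6*2*2 = 32 = |G|.

Derivation: General theorem: in the regular representation of a finite group G, each irreducible appears with multiplicity equal to its dimension. Check: dim(rho_reg) = sum d_i^2 = 1 + 1 + 1 + 1 + 1 + 1 + 1 + 1 + 4 + 4 + 4 + 4 + 4 + 4 = 32 = |G|.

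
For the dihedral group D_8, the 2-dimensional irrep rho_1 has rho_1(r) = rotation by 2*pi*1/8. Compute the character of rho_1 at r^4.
chi_{rho_1}(r^4) = 2*cos(2*pi*1*4/8) = -2

Derivation: rho_1(r^4) is rotation by angle 2*pi*1*4/8, whose trace is 2*cos(2*pi*1*4/8) = -2.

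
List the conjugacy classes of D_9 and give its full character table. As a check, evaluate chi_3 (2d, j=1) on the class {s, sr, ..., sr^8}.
Conjugacy classes: {e} of size 1, {r^1, r^8} of size 2, {r^2, r^7} of size 2, {r^3, r^6} of size 2, {r^4, r^5} of size 2, {s, sr, ..., sr^8} of size 9.
Character table:
  irrep \ class              {e} (size 1)  {r^1, r^8} (size 2)  {r^2, r^7} (size 2)  {r^3, r^6} (size 2)  {r^4, r^5} (size 2)  {s, sr, ..., sr^8} (size 9)
  chi_1 (triv)               1             1                    1                    1                    1                    1                          
  chi_2 (sign: r->1, s->-1)  1             1                    1                    1                    1                    -1                         
  chi_3 (2d, j=1)            2             2*cos(2*pi/9)        2*cos(4*pi/9)        -1                   -2*cos(pi/9)         0                          
  chi_4 (2d, j=2)            2             2*cos(4*pi/9)        -2*cos(pi/9)         -1                   2*cos(2*pi/9)        0                          
  chi_5 (2d, j=3)            2             -1                   -1                   2                    -1                   0                          
  chi_6 (2d, j=4)            2             -2*cos(pi/9)         2*cos(2*pi/9)        -1                   2*cos(4*pi/9)        0                          

Spot check: chi_3 (2d, j=1) on {s, sr, ..., sr^8} = 0.

Solution. D_9 has order 2*9 = 18 with 6 conjugacy classes, hence 6 irreducibles. Sum of squared dims 1 + 1 + 4 + 4 + 4 + 4 = 18 = |G|. Linear characters come from the abelianisation; the 2-dimensional irreps have character r^k -> 2*cos(2*pi*j*k/9), reflections -> 0.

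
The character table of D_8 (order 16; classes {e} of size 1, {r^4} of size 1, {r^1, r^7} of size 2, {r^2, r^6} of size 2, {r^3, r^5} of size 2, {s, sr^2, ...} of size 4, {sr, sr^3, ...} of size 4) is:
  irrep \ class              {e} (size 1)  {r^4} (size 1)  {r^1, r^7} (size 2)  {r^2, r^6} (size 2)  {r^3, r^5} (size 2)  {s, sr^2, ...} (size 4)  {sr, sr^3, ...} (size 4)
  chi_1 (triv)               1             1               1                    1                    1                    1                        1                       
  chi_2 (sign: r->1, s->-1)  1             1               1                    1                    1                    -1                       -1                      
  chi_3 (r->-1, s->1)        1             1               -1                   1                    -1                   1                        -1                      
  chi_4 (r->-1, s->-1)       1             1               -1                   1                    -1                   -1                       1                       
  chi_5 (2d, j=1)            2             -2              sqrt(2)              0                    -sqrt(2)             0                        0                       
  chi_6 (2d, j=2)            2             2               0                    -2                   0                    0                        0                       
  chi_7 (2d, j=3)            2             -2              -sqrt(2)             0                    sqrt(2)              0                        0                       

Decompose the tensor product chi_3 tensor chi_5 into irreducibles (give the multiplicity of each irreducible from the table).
chi_3 tensor chi_5 = chi_7 (all other irreducibles have multiplicity 0).

The character of a tensor product is the pointwise product (chi_3 * chi_5)(C) = chi_3(C) * chi_5(C):
  {e}: (1)*(2), {r^4}: (1)*(-2), {r^1, r^7}: (-1)*(sqrt(2)), {r^2, r^6}: (1)*(0), {r^3, r^5}: (-1)*(-sqrt(2)), {s, sr^2, ...}: (1)*(0), {sr, sr^3, ...}: (-1)*(0)
so (chi_3 * chi_5) takes values
  {e} -> 2, {r^4} -> -2, {r^1, r^7} -> -sqrt(2), {r^2, r^6} -> 0, {r^3, r^5} -> sqrt(2), {s, sr^2, ...} -> 0, {sr, sr^3, ...} -> 0.
Now take the inner product of this character with each irreducible chi from the table, <chi_3*chi_5, chi> = (1/16) sum_C |C| (chi_3*chi_5)(C) conj(chi(C)):
  <chi_3*chi_5, chi_1> = (1/16)[1*(2)*conj(1) + 1*(-2)*conj(1) + 2*(-sqrt(2))*conj(1) + 2*(0)*conj(1) + 2*(sqrt(2))*conj(1) + 4*(0)*conj(1) + 4*(0)*conj(1)]
      = (1/16)[(2) + (-2) + (-2*sqrt(2)) + (0) + (2*sqrt(2)) + (0) + (0)] = 0/16 = 0
  <chi_3*chi_5, chi_2> = (1/16)[1*(2)*conj(1) + 1*(-2)*conj(1) + 2*(-sqrt(2))*conj(1) + 2*(0)*conj(1) + 2*(sqrt(2))*conj(1) + 4*(0)*conj(-1) + 4*(0)*conj(-1)]
      = (1/16)[(2) + (-2) + (-2*sqrt(2)) + (0) + (2*sqrt(2)) + (0) + (0)] = 0/16 = 0
  <chi_3*chi_5, chi_3> = (1/16)[1*(2)*conj(1) + 1*(-2)*conj(1) + 2*(-sqrt(2))*conj(-1) + 2*(0)*conj(1) + 2*(sqrt(2))*conj(-1) + 4*(0)*conj(1) + 4*(0)*conj(-1)]
      = (1/16)[(2) + (-2) + (2*sqrt(2)) + (0) + (-2*sqrt(2)) + (0) + (0)] = 0/16 = 0
  <chi_3*chi_5, chi_4> = (1/16)[1*(2)*conj(1) + 1*(-2)*conj(1) + 2*(-sqrt(2))*conj(-1) + 2*(0)*conj(1) + 2*(sqrt(2))*conj(-1) + 4*(0)*conj(-1) + 4*(0)*conj(1)]
      = (1/16)[(2) + (-2) + (2*sqrt(2)) + (0) + (-2*sqrt(2)) + (0) + (0)] = 0/16 = 0
  <chi_3*chi_5, chi_5> = (1/16)[1*(2)*conj(2) + 1*(-2)*conj(-2) + 2*(-sqrt(2))*conj(sqrt(2)) + 2*(0)*conj(0) + 2*(sqrt(2))*conj(-sqrt(2)) + 4*(0)*conj(0) + 4*(0)*conj(0)]
      = (1/16)[(4) + (4) + (-4) + (0) + (-4) + (0) + (0)] = 0/16 = 0
  <chi_3*chi_5, chi_6> = (1/16)[1*(2)*conj(2) + 1*(-2)*conj(2) + 2*(-sqrt(2))*conj(0) + 2*(0)*conj(-2) + 2*(sqrt(2))*conj(0) + 4*(0)*conj(0) + 4*(0)*conj(0)]
      = (1/16)[(4) + (-4) + (0) + (0) + (0) + (0) + (0)] = 0/16 = 0
  <chi_3*chi_5, chi_7> = (1/16)[1*(2)*conj(2) + 1*(-2)*conj(-2) + 2*(-sqrt(2))*conj(-sqrt(2)) + 2*(0)*conj(0) + 2*(sqrt(2))*conj(sqrt(2)) + 4*(0)*conj(0) + 4*(0)*conj(0)]
      = (1/16)[(4) + (4) + (4) + (0) + (4) + (0) + (0)] = 16/16 = 1
Hence the multiplicities are chi_7: 1. Dimension check: dim(chi_3)*dim(chi_5) = 1*2 = 2 and sum (mult * dim) = 1*2 = 2.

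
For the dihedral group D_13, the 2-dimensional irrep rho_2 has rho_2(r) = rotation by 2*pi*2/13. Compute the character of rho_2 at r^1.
chi_{rho_2}(r^1) = 2*cos(2*pi*2*1/13) = 2*cos(4*pi/13)

Proof sketch: rho_2(r^1) is rotation by angle 2*pi*2*1/13, whose trace is 2*cos(2*pi*2*1/13) = 2*cos(4*pi/13).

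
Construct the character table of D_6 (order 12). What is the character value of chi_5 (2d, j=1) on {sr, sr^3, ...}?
Conjugacy classes: {e} of size 1, {r^3} of size 1, {r^1, r^5} of size 2, {r^2, r^4} of size 2, {s, sr^2, ...} of size 3, {sr, sr^3, ...} of size 3.
Character table:
  irrep \ class              {e} (size 1)  {r^3} (size 1)  {r^1, r^5} (size 2)  {r^2, r^4} (size 2)  {s, sr^2, ...} (size 3)  {sr, sr^3, ...} (size 3)
  chi_1 (triv)               1             1               1                    1                    1                        1                       
  chi_2 (sign: r->1, s->-1)  1             1               1                    1                    -1                       -1                      
  chi_3 (r->-1, s->1)        1             -1              -1                   1                    1                        -1                      
  chi_4 (r->-1, s->-1)       1             -1              -1                   1                    -1                       1                       
  chi_5 (2d, j=1)            2             -2              1                    -1                   0                        0                       
  chi_6 (2d, j=2)            2             2               -1                   -1                   0                        0                       

Spot check: chi_5 (2d, j=1) on {sr, sr^3, ...} = 0.

Details: D_6 has order 2*6 = 12 with 6 conjugacy classes, hence 6 irreducibles. Sum of squared dims 1 + 1 + 1 + 1 + 4 + 4 = 12 = |G|. Linear characters come from the abelianisation; the 2-dimensional irreps have character r^k -> 2*cos(2*pi*j*k/6), reflections -> 0.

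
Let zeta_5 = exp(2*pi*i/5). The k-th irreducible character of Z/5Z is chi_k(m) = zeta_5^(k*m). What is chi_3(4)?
chi_3(4) = zeta_5^12 = exp(4*I*pi/5)

Explanation: chi_3(4) = zeta_5^(3*4) = zeta_5^12. Since zeta_5^5 = 1, this equals zeta_5^2 = exp(2*pi*i*2/5) = exp(4*I*pi/5).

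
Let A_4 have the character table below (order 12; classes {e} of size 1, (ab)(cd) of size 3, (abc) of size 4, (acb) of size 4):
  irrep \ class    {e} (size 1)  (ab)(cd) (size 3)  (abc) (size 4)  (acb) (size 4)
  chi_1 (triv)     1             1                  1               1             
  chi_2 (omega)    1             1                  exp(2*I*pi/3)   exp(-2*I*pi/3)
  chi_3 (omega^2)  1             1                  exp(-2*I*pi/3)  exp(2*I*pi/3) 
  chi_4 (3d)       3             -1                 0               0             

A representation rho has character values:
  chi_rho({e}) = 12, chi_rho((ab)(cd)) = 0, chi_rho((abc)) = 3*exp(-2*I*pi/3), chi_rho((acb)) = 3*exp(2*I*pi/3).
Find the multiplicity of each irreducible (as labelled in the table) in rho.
Multiplicities: chi_1: 0, chi_2: 0, chi_3: 3, chi_4: 3.

Proof sketch: Use <chi_rho, chi> = (1/|G|) sum_C |C| * chi_rho(C) * conj(chi(C)) with |G| = 12 for each irreducible chi in the table:
  <chi_rho, chi_1> = (1/12)[1*(12)*conj(1) + 3*(0)*conj(1) + 4*(3*exp(-2*I*pi/3))*conj(1) + 4*(3*exp(2*I*pi/3))*conj(1)]
      = (1/12)[(12) + (0) + (12*exp(-2*I*pi/3)) + (12*exp(2*I*pi/3))] = 0/12 = 0
  <chi_rho, chi_2> = (1/12)[1*(12)*conj(1) + 3*(0)*conj(1) + 4*(3*exp(-2*I*pi/3))*conj(exp(2*I*pi/3)) + 4*(3*exp(2*I*pi/3))*conj(exp(-2*I*pi/3))]
      = (1/12)[(12) + (0) + (12*exp(2*I*pi/3)) + (12*exp(-2*I*pi/3))] = 0/12 = 0
  <chi_rho, chi_3> = (1/12)[1*(12)*conj(1) + 3*(0)*conj(1) + 4*(3*exp(-2*I*pi/3))*conj(exp(-2*I*pi/3)) + 4*(3*exp(2*I*pi/3))*conj(exp(2*I*pi/3))]
      = (1/12)[(12) + (0) + (12) + (12)] = 36/12 = 3
  <chi_rho, chi_4> = (1/12)[1*(12)*conj(3) + 3*(0)*conj(-1) + 4*(3*exp(-2*I*pi/3))*conj(0) + 4*(3*exp(2*I*pi/3))*conj(0)]
      = (1/12)[(36) + (0) + (0) + (0)] = 36/12 = 3
(Exp terms are combined using exp(i*s)*conj(exp(i*t)) = exp(i*(s-t)), and sums of them are collapsed using the identity that for every m > 1 the m distinct m-th roots of unity sum to 0, e.g. 1 + exp(2*I*pi/3) + exp(-2*I*pi/3) = 0.)
Dimension check: dim(rho) = sum (mult * dim) = 0*1 + 0*1 + 3*1 + 3*3 = 12 = chi_rho(e) = 12.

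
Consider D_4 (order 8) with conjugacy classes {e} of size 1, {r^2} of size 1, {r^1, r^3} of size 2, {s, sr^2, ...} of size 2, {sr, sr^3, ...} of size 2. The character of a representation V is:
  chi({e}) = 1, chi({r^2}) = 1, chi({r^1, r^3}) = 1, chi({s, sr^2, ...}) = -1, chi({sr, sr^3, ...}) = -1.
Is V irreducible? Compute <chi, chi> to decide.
Irreducible: <chi, chi> = 1.

Justification: <chi, chi> = (1/|G|) sum_C |C| * |chi(C)|^2 = (1/8)[1*|1|^2 + 1*|1|^2 + 2*|1|^2 + 2*|-1|^2 + 2*|-1|^2]
  = (1/8)[(1) + (1) + (2) + (2) + (2)] = 8/8 = 1.
A character is irreducible iff <chi, chi> = 1, so this representation is irreducible.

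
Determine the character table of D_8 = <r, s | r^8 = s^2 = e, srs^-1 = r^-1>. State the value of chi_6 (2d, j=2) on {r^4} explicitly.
Conjugacy classes: {e} of size 1, {r^4} of size 1, {r^1, r^7} of size 2, {r^2, r^6} of size 2, {r^3, r^5} of size 2, {s, sr^2, ...} of size 4, {sr, sr^3, ...} of size 4.
Character table:
  irrep \ class              {e} (size 1)  {r^4} (size 1)  {r^1, r^7} (size 2)  {r^2, r^6} (size 2)  {r^3, r^5} (size 2)  {s, sr^2, ...} (size 4)  {sr, sr^3, ...} (size 4)
  chi_1 (triv)               1             1               1                    1                    1                    1                        1                       
  chi_2 (sign: r->1, s->-1)  1             1               1                    1                    1                    -1                       -1                      
  chi_3 (r->-1, s->1)        1             1               -1                   1                    -1                   1                        -1                      
  chi_4 (r->-1, s->-1)       1             1               -1                   1                    -1                   -1                       1                       
  chi_5 (2d, j=1)            2             -2              sqrt(2)              0                    -sqrt(2)             0                        0                       
  chi_6 (2d, j=2)            2             2               0                    -2                   0                    0                        0                       
  chi_7 (2d, j=3)            2             -2              -sqrt(2)             0                    sqrt(2)              0                        0                       

Spot check: chi_6 (2d, j=2) on {r^4} = 2.

Solution. D_8 has order 2*8 = 16 with 7 conjugacy classes, hence 7 irreducibles. Sum of squared dims 1 + 1 + 1 + 1 + 4 + 4 + 4 = 16 = |G|. Linear characters come from the abelianisation; the 2-dimensional irreps have character r^k -> 2*cos(2*pi*j*k/8), reflections -> 0.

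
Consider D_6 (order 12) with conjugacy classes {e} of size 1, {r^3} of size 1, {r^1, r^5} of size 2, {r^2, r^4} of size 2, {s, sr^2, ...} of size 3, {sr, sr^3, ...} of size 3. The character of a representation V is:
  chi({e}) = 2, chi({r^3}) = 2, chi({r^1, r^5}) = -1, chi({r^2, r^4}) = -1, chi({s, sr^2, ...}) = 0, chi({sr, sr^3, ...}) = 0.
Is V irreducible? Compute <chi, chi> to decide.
Irreducible: <chi, chi> = 1.

Solution. <chi, chi> = (1/|G|) sum_C |C| * |chi(C)|^2 = (1/12)[1*|2|^2 + 1*|2|^2 + 2*|-1|^2 + 2*|-1|^2 + 3*|0|^2 + 3*|0|^2]
  = (1/12)[(4) + (4) + (2) + (2) + (0) + (0)] = 12/12 = 1.
A character is irreducible iff <chi, chi> = 1, so this representation is irreducible.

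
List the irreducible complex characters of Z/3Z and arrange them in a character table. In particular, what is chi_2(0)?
Character table of Z/3Z (irreps indexed chi_0,...,chi_2 with chi_k(m) = zeta_3^(k*m), zeta_3 = exp(2*pi*i/3)):
  irrep \ class  {0} (size 1)  {1} (size 1)    {2} (size 1)  
  chi_0          1             1               1             
  chi_1          1             exp(2*I*pi/3)   exp(-2*I*pi/3)
  chi_2          1             exp(-2*I*pi/3)  exp(2*I*pi/3) 

Spot check: chi_2(0) = zeta_3^(2*0) = zeta_3^0 = 1.

Reasoning: Z/3Z is abelian, so all 3 irreducible complex representations are 1-dimensional. They are given by chi_k(m) = zeta_3^(k*m) for k = 0,...,2. Row orthogonality: sum_m chi_k(m) conj(chi_l(m)) = 3 * [k = l].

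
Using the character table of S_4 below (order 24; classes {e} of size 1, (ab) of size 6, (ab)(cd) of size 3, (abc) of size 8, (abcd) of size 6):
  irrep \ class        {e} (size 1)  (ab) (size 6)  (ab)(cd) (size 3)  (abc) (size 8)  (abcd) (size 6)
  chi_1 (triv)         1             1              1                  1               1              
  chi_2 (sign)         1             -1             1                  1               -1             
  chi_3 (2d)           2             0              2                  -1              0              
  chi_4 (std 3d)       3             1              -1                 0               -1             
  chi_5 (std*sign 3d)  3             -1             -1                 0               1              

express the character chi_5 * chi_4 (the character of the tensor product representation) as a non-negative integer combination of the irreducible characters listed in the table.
chi_5 tensor chi_4 = chi_2 + chi_3 + chi_4 + chi_5 (all other irreducibles have multiplicity 0).

The character of a tensor product is the pointwise product (chi_5 * chi_4)(C) = chi_5(C) * chi_4(C):
  {e}: (3)*(3), (ab): (-1)*(1), (ab)(cd): (-1)*(-1), (abc): (0)*(0), (abcd): (1)*(-1)
so (chi_5 * chi_4) takes values
  {e} -> 9, (ab) -> -1, (ab)(cd) -> 1, (abc) -> 0, (abcd) -> -1.
Now take the inner product of this character with each irreducible chi from the table, <chi_5*chi_4, chi> = (1/24) sum_C |C| (chi_5*chi_4)(C) conj(chi(C)):
  <chi_5*chi_4, chi_1> = (1/24)[1*(9)*conj(1) + 6*(-1)*conj(1) + 3*(1)*conj(1) + 8*(0)*conj(1) + 6*(-1)*conj(1)]
      = (1/24)[(9) + (-6) + (3) + (0) + (-6)] = 0/24 = 0
  <chi_5*chi_4, chi_2> = (1/24)[1*(9)*conj(1) + 6*(-1)*conj(-1) + 3*(1)*conj(1) + 8*(0)*conj(1) + 6*(-1)*conj(-1)]
      = (1/24)[(9) + (6) + (3) + (0) + (6)] = 24/24 = 1
  <chi_5*chi_4, chi_3> = (1/24)[1*(9)*conj(2) + 6*(-1)*conj(0) + 3*(1)*conj(2) + 8*(0)*conj(-1) + 6*(-1)*conj(0)]
      = (1/24)[(18) + (0) + (6) + (0) + (0)] = 24/24 = 1
  <chi_5*chi_4, chi_4> = (1/24)[1*(9)*conj(3) + 6*(-1)*conj(1) + 3*(1)*conj(-1) + 8*(0)*conj(0) + 6*(-1)*conj(-1)]
      = (1/24)[(27) + (-6) + (-3) + (0) + (6)] = 24/24 = 1
  <chi_5*chi_4, chi_5> = (1/24)[1*(9)*conj(3) + 6*(-1)*conj(-1) + 3*(1)*conj(-1) + 8*(0)*conj(0) + 6*(-1)*conj(1)]
      = (1/24)[(27) + (6) + (-3) + (0) + (-6)] = 24/24 = 1
Hence the multiplicities are chi_2: 1, chi_3: 1, chi_4: 1, chi_5: 1. Dimension check: dim(chi_5)*dim(chi_4) = 3*3 = 9 and sum (mult * dim) = 1*1 + 1*2 + 1*3 + 1*3 = 9.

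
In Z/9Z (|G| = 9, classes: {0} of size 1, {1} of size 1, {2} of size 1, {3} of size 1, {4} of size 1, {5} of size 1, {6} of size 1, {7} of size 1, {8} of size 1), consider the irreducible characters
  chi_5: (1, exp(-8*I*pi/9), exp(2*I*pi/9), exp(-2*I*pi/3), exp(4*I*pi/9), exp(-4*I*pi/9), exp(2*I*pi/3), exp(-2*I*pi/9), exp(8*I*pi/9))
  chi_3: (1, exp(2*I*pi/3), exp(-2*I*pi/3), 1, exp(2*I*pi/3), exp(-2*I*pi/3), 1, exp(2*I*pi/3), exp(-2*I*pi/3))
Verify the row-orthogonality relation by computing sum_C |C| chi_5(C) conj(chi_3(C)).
Sum = 0; so <chi_5, chi_3> = 0 (distinct irreducibles are orthogonal).

Working: Compute term by term over conjugacy classes (|C| * chi_5(C) * conj(chi_3(C))):
  1*(1)*conj(1) + 1*(exp(-8*I*pi/9))*conj(exp(2*I*pi/3)) + 1*(exp(2*I*pi/9))*conj(exp(-2*I*pi/3)) + 1*(exp(-2*I*pi/3))*conj(1) + 1*(exp(4*I*pi/9))*conj(exp(2*I*pi/3)) + 1*(exp(-4*I*pi/9))*conj(exp(-2*I*pi/3)) + 1*(exp(2*I*pi/3))*conj(1) + 1*(exp(-2*I*pi/9))*conj(exp(2*I*pi/3)) + 1*(exp(8*I*pi/9))*conj(exp(-2*I*pi/3))
  = (1) + (exp(4*I*pi/9)) + (exp(8*I*pi/9)) + (exp(-2*I*pi/3)) + (exp(-2*I*pi/9)) + (exp(2*I*pi/9)) + (exp(2*I*pi/3)) + (exp(-8*I*pi/9)) + (exp(-4*I*pi/9))
  = 0.
(Exp terms are combined using exp(i*s)*conj(exp(i*t)) = exp(i*(s-t)), and sums of them are collapsed using the identity that for every m > 1 the m distinct m-th roots of unity sum to 0, e.g. 1 + exp(2*I*pi/3) + exp(-2*I*pi/3) = 0.)
Dividing by |G| = 9 gives 0/9 = 0, matching the row-orthogonality relation <chi_5, chi_3> = [chi_5 = chi_3].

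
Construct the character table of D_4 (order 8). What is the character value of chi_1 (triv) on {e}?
Conjugacy classes: {e} of size 1, {r^2} of size 1, {r^1, r^3} of size 2, {s, sr^2, ...} of size 2, {sr, sr^3, ...} of size 2.
Character table:
  irrep \ class              {e} (size 1)  {r^2} (size 1)  {r^1, r^3} (size 2)  {s, sr^2, ...} (size 2)  {sr, sr^3, ...} (size 2)
  chi_1 (triv)               1             1               1                    1                        1                       
  chi_2 (sign: r->1, s->-1)  1             1               1                    -1                       -1                      
  chi_3 (r->-1, s->1)        1             1               -1                   1                        -1                      
  chi_4 (r->-1, s->-1)       1             1               -1                   -1                       1                       
  chi_5 (2d, j=1)            2             -2              0                    0                        0                       

Spot check: chi_1 (triv) on {e} = 1.

Details: D_4 has order 2*4 = 8 with 5 conjugacy classes, hence 5 irreducibles. Sum of squared dims 1 + 1 + 1 + 1 + 4 = 8 = |G|. Linear characters come from the abelianisation; the 2-dimensional irreps have character r^k -> 2*cos(2*pi*j*k/4), reflections -> 0.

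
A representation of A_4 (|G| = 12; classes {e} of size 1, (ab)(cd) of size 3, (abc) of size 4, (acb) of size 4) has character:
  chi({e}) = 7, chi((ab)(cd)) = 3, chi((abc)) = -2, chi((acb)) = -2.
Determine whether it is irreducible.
Not irreducible (reducible): <chi, chi> = 9 > 1.

Solution. <chi, chi> = (1/|G|) sum_C |C| * |chi(C)|^2 = (1/12)[1*|7|^2 + 3*|3|^2 + 4*|-2|^2 + 4*|-2|^2]
  = (1/12)[(49) + (27) + (16) + (16)] = 108/12 = 9.
(Exp terms are combined using exp(i*s)*conj(exp(i*t)) = exp(i*(s-t)), and sums of them are collapsed using the identity that for every m > 1 the m distinct m-th roots of unity sum to 0, e.g. 1 + exp(2*I*pi/3) + exp(-2*I*pi/3) = 0.)
A character is irreducible iff <chi, chi> = 1, so this representation is reducible.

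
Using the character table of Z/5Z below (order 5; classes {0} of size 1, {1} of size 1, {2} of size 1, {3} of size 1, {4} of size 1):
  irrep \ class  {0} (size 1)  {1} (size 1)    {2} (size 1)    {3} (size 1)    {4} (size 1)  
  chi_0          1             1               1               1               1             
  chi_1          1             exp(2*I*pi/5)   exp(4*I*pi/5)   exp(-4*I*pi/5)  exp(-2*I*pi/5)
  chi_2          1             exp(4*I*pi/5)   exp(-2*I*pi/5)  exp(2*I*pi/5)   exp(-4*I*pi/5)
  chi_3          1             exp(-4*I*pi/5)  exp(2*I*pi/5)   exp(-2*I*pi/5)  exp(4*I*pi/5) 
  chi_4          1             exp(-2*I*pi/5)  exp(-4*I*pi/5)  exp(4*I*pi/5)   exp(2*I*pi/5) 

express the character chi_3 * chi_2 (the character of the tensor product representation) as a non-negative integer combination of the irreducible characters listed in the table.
chi_3 tensor chi_2 = chi_0 (all other irreducibles have multiplicity 0).

Proof sketch: The character of a tensor product is the pointwise product (chi_3 * chi_2)(C) = chi_3(C) * chi_2(C):
  {0}: (1)*(1), {1}: (exp(-4*I*pi/5))*(exp(4*I*pi/5)), {2}: (exp(2*I*pi/5))*(exp(-2*I*pi/5)), {3}: (exp(-2*I*pi/5))*(exp(2*I*pi/5)), {4}: (exp(4*I*pi/5))*(exp(-4*I*pi/5))
so (chi_3 * chi_2) takes values
  {0} -> 1, {1} -> 1, {2} -> 1, {3} -> 1, {4} -> 1.
Now take the inner product of this character with each irreducible chi from the table, <chi_3*chi_2, chi> = (1/5) sum_C |C| (chi_3*chi_2)(C) conj(chi(C)):
  <chi_3*chi_2, chi_0> = (1/5)[1*(1)*conj(1) + 1*(1)*conj(1) + 1*(1)*conj(1) + 1*(1)*conj(1) + 1*(1)*conj(1)]
      = (1/5)[(1) + (1) + (1) + (1) + (1)] = 5/5 = 1
  <chi_3*chi_2, chi_1> = (1/5)[1*(1)*conj(1) + 1*(1)*conj(exp(2*I*pi/5)) + 1*(1)*conj(exp(4*I*pi/5)) + 1*(1)*conj(exp(-4*I*pi/5)) + 1*(1)*conj(exp(-2*I*pi/5))]
      = (1/5)[(1) + (exp(-2*I*pi/5)) + (exp(-4*I*pi/5)) + (exp(4*I*pi/5)) + (exp(2*I*pi/5))] = 0/5 = 0
  <chi_3*chi_2, chi_2> = (1/5)[1*(1)*conj(1) + 1*(1)*conj(exp(4*I*pi/5)) + 1*(1)*conj(exp(-2*I*pi/5)) + 1*(1)*conj(exp(2*I*pi/5)) + 1*(1)*conj(exp(-4*I*pi/5))]
      = (1/5)[(1) + (exp(-4*I*pi/5)) + (exp(2*I*pi/5)) + (exp(-2*I*pi/5)) + (exp(4*I*pi/5))] = 0/5 = 0
  <chi_3*chi_2, chi_3> = (1/5)[1*(1)*conj(1) + 1*(1)*conj(exp(-4*I*pi/5)) + 1*(1)*conj(exp(2*I*pi/5)) + 1*(1)*conj(exp(-2*I*pi/5)) + 1*(1)*conj(exp(4*I*pi/5))]
      = (1/5)[(1) + (exp(4*I*pi/5)) + (exp(-2*I*pi/5)) + (exp(2*I*pi/5)) + (exp(-4*I*pi/5))] = 0/5 = 0
  <chi_3*chi_2, chi_4> = (1/5)[1*(1)*conj(1) + 1*(1)*conj(exp(-2*I*pi/5)) + 1*(1)*conj(exp(-4*I*pi/5)) + 1*(1)*conj(exp(4*I*pi/5)) + 1*(1)*conj(exp(2*I*pi/5))]
      = (1/5)[(1) + (exp(2*I*pi/5)) + (exp(4*I*pi/5)) + (exp(-4*I*pi/5)) + (exp(-2*I*pi/5))] = 0/5 = 0
(Exp terms are combined using exp(i*s)*conj(exp(i*t)) = exp(i*(s-t)), and sums of them are collapsed using the identity that for every m > 1 the m distinct m-th roots of unity sum to 0, e.g. 1 + exp(2*I*pi/3) + exp(-2*I*pi/3) = 0.)
Hence the multiplicities are chi_0: 1. Dimension check: dim(chi_3)*dim(chi_2) = 1*1 = 1 and sum (mult * dim) = 1*1 = 1.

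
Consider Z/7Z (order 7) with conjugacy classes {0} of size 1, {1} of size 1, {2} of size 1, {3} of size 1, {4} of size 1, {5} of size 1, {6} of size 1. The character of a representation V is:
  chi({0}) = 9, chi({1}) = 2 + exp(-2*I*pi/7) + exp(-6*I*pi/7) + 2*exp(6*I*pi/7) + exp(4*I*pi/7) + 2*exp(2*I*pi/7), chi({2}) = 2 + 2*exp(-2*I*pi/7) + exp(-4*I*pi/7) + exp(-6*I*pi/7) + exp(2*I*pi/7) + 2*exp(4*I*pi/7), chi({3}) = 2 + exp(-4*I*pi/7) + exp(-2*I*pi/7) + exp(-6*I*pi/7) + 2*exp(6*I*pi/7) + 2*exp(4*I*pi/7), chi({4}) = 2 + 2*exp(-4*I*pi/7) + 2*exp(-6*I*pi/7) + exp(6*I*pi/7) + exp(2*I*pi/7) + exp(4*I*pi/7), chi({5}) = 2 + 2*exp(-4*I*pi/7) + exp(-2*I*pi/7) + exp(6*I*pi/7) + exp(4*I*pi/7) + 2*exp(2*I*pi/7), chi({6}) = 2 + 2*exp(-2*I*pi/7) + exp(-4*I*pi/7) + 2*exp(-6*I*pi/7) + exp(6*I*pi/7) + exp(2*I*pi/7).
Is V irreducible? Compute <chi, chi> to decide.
Not irreducible (reducible): <chi, chi> = 15 > 1.

Explanation: <chi, chi> = (1/|G|) sum_C |C| * |chi(C)|^2 = (1/7)[1*|9|^2 + 1*|2 + exp(-2*I*pi/7) + exp(-6*I*pi/7) + 2*exp(6*I*pi/7) + exp(4*I*pi/7) + 2*exp(2*I*pi/7)|^2 + 1*|2 + 2*exp(-2*I*pi/7) + exp(-4*I*pi/7) + exp(-6*I*pi/7) + exp(2*I*pi/7) + 2*exp(4*I*pi/7)|^2 + 1*|2 + exp(-4*I*pi/7) + exp(-2*I*pi/7) + exp(-6*I*pi/7) + 2*exp(6*I*pi/7) + 2*exp(4*I*pi/7)|^2 + 1*|2 + 2*exp(-4*I*pi/7) + 2*exp(-6*I*pi/7) + exp(6*I*pi/7) + exp(2*I*pi/7) + exp(4*I*pi/7)|^2 + 1*|2 + 2*exp(-4*I*pi/7) + exp(-2*I*pi/7) + exp(6*I*pi/7) + exp(4*I*pi/7) + 2*exp(2*I*pi/7)|^2 + 1*|2 + 2*exp(-2*I*pi/7) + exp(-4*I*pi/7) + 2*exp(-6*I*pi/7) + exp(6*I*pi/7) + exp(2*I*pi/7)|^2]
  = (1/7)[(81) + (15 + 10*exp(-4*I*pi/7) + 12*exp(-2*I*pi/7) + 11*exp(-6*I*pi/7) + 11*exp(6*I*pi/7) + 12*exp(2*I*pi/7) + 10*exp(4*I*pi/7)) + (15 + 12*exp(-4*I*pi/7) + 11*exp(-2*I*pi/7) + 10*exp(-6*I*pi/7) + 10*exp(6*I*pi/7) + 11*exp(2*I*pi/7) + 12*exp(4*I*pi/7)) + (15 + 11*exp(-4*I*pi/7) + 10*exp(-2*I*pi/7) + 12*exp(-6*I*pi/7) + 12*exp(6*I*pi/7) + 10*exp(2*I*pi/7) + 11*exp(4*I*pi/7)) + (15 + 11*exp(-4*I*pi/7) + 10*exp(-2*I*pi/7) + 12*exp(-6*I*pi/7) + 12*exp(6*I*pi/7) + 10*exp(2*I*pi/7) + 11*exp(4*I*pi/7)) + (15 + 12*exp(-4*I*pi/7) + 11*exp(-2*I*pi/7) + 10*exp(-6*I*pi/7) + 10*exp(6*I*pi/7) + 11*exp(2*I*pi/7) + 12*exp(4*I*pi/7)) + (15 + 10*exp(-4*I*pi/7) + 12*exp(-2*I*pi/7) + 11*exp(-6*I*pi/7) + 11*exp(6*I*pi/7) + 12*exp(2*I*pi/7) + 10*exp(4*I*pi/7))] = 105/7 = 15.
(Exp terms are combined using exp(i*s)*conj(exp(i*t)) = exp(i*(s-t)), and sums of them are collapsed using the identity that for every m > 1 the m distinct m-th roots of unity sum to 0, e.g. 1 + exp(2*I*pi/3) + exp(-2*I*pi/3) = 0.)
A character is irreducible iff <chi, chi> = 1, so this representation is reducible.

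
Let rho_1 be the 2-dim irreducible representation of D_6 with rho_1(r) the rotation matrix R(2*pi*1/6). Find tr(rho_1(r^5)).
chi_{rho_1}(r^5) = 2*cos(2*pi*1*5/6) = 1

Argument: rho_1(r^5) is rotation by angle 2*pi*1*5/6, whose trace is 2*cos(2*pi*1*5/6) = 1.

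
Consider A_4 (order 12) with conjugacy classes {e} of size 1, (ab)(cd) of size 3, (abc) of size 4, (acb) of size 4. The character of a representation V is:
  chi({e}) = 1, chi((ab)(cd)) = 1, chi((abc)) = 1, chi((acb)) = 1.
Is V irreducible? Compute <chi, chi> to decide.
Irreducible: <chi, chi> = 1.

Why: <chi, chi> = (1/|G|) sum_C |C| * |chi(C)|^2 = (1/12)[1*|1|^2 + 3*|1|^2 + 4*|1|^2 + 4*|1|^2]
  = (1/12)[(1) + (3) + (4) + (4)] = 12/12 = 1.
(Exp terms are combined using exp(i*s)*conj(exp(i*t)) = exp(i*(s-t)), and sums of them are collapsed using the identity that for every m > 1 the m distinct m-th roots of unity sum to 0, e.g. 1 + exp(2*I*pi/3) + exp(-2*I*pi/3) = 0.)
A character is irreducible iff <chi, chi> = 1, so this representation is irreducible.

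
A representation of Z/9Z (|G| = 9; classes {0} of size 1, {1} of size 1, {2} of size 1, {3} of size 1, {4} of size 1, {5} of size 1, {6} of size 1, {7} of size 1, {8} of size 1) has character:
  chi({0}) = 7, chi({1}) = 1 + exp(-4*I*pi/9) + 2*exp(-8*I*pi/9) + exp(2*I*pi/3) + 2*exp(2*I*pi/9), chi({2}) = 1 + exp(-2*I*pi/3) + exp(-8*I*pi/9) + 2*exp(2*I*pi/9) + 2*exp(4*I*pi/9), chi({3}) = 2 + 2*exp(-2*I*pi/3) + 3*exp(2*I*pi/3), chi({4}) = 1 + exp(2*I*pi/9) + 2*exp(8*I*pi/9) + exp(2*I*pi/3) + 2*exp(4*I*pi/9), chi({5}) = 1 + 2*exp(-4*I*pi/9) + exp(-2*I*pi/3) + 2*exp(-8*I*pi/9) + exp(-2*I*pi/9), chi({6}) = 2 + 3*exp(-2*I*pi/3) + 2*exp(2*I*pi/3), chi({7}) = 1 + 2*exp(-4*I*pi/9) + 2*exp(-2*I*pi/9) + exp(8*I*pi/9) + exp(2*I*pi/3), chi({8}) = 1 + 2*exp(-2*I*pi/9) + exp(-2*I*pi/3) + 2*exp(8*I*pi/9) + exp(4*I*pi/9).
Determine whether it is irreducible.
Not irreducible (reducible): <chi, chi> = 11 > 1.

Derivation: <chi, chi> = (1/|G|) sum_C |C| * |chi(C)|^2 = (1/9)[1*|7|^2 + 1*|1 + exp(-4*I*pi/9) + 2*exp(-8*I*pi/9) + exp(2*I*pi/3) + 2*exp(2*I*pi/9)|^2 + 1*|1 + exp(-2*I*pi/3) + exp(-8*I*pi/9) + 2*exp(2*I*pi/9) + 2*exp(4*I*pi/9)|^2 + 1*|2 + 2*exp(-2*I*pi/3) + 3*exp(2*I*pi/3)|^2 + 1*|1 + exp(2*I*pi/9) + 2*exp(8*I*pi/9) + exp(2*I*pi/3) + 2*exp(4*I*pi/9)|^2 + 1*|1 + 2*exp(-4*I*pi/9) + exp(-2*I*pi/3) + 2*exp(-8*I*pi/9) + exp(-2*I*pi/9)|^2 + 1*|2 + 3*exp(-2*I*pi/3) + 2*exp(2*I*pi/3)|^2 + 1*|1 + 2*exp(-4*I*pi/9) + 2*exp(-2*I*pi/9) + exp(8*I*pi/9) + exp(2*I*pi/3)|^2 + 1*|1 + 2*exp(-2*I*pi/9) + exp(-2*I*pi/3) + 2*exp(8*I*pi/9) + exp(4*I*pi/9)|^2]
  = (1/9)[(49) + (11 + 7*exp(-4*I*pi/9) + 3*exp(-2*I*pi/3) + 7*exp(-8*I*pi/9) + 2*exp(-2*I*pi/9) + 2*exp(2*I*pi/9) + 7*exp(8*I*pi/9) + 3*exp(2*I*pi/3) + 7*exp(4*I*pi/9)) + (11 + 7*exp(-2*I*pi/9) + 3*exp(-2*I*pi/3) + 7*exp(-8*I*pi/9) + 2*exp(-4*I*pi/9) + 2*exp(4*I*pi/9) + 7*exp(8*I*pi/9) + 3*exp(2*I*pi/3) + 7*exp(2*I*pi/9)) + (1) + (11 + 7*exp(-4*I*pi/9) + 7*exp(-2*I*pi/9) + 3*exp(-2*I*pi/3) + 2*exp(-8*I*pi/9) + 2*exp(8*I*pi/9) + 3*exp(2*I*pi/3) + 7*exp(2*I*pi/9) + 7*exp(4*I*pi/9)) + (11 + 7*exp(-4*I*pi/9) + 7*exp(-2*I*pi/9) + 3*exp(-2*I*pi/3) + 2*exp(-8*I*pi/9) + 2*exp(8*I*pi/9) + 3*exp(2*I*pi/3) + 7*exp(2*I*pi/9) + 7*exp(4*I*pi/9)) + (1) + (11 + 7*exp(-2*I*pi/9) + 3*exp(-2*I*pi/3) + 7*exp(-8*I*pi/9) + 2*exp(-4*I*pi/9) + 2*exp(4*I*pi/9) + 7*exp(8*I*pi/9) + 3*exp(2*I*pi/3) + 7*exp(2*I*pi/9)) + (11 + 7*exp(-4*I*pi/9) + 3*exp(-2*I*pi/3) + 7*exp(-8*I*pi/9) + 2*exp(-2*I*pi/9) + 2*exp(2*I*pi/9) + 7*exp(8*I*pi/9) + 3*exp(2*I*pi/3) + 7*exp(4*I*pi/9))] = 99/9 = 11.
(Exp terms are combined using exp(i*s)*conj(exp(i*t)) = exp(i*(s-t)), and sums of them are collapsed using the identity that for every m > 1 the m distinct m-th roots of unity sum to 0, e.g. 1 + exp(2*I*pi/3) + exp(-2*I*pi/3) = 0.)
A character is irreducible iff <chi, chi> = 1, so this representation is reducible.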